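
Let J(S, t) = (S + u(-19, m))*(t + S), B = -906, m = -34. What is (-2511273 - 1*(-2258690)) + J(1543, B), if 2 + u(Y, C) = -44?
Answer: 701006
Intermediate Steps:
u(Y, C) = -46 (u(Y, C) = -2 - 44 = -46)
J(S, t) = (-46 + S)*(S + t) (J(S, t) = (S - 46)*(t + S) = (-46 + S)*(S + t))
(-2511273 - 1*(-2258690)) + J(1543, B) = (-2511273 - 1*(-2258690)) + (1543**2 - 46*1543 - 46*(-906) + 1543*(-906)) = (-2511273 + 2258690) + (2380849 - 70978 + 41676 - 1397958) = -252583 + 953589 = 701006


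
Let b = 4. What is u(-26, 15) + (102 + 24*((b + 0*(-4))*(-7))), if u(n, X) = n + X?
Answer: -581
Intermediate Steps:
u(n, X) = X + n
u(-26, 15) + (102 + 24*((b + 0*(-4))*(-7))) = (15 - 26) + (102 + 24*((4 + 0*(-4))*(-7))) = -11 + (102 + 24*((4 + 0)*(-7))) = -11 + (102 + 24*(4*(-7))) = -11 + (102 + 24*(-28)) = -11 + (102 - 672) = -11 - 570 = -581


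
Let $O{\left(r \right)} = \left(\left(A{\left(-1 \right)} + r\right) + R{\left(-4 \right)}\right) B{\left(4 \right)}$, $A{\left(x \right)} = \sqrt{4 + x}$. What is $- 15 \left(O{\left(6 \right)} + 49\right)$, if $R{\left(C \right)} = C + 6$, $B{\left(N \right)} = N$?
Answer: $-1215 - 60 \sqrt{3} \approx -1318.9$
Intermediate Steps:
$R{\left(C \right)} = 6 + C$
$O{\left(r \right)} = 8 + 4 r + 4 \sqrt{3}$ ($O{\left(r \right)} = \left(\left(\sqrt{4 - 1} + r\right) + \left(6 - 4\right)\right) 4 = \left(\left(\sqrt{3} + r\right) + 2\right) 4 = \left(\left(r + \sqrt{3}\right) + 2\right) 4 = \left(2 + r + \sqrt{3}\right) 4 = 8 + 4 r + 4 \sqrt{3}$)
$- 15 \left(O{\left(6 \right)} + 49\right) = - 15 \left(\left(8 + 4 \cdot 6 + 4 \sqrt{3}\right) + 49\right) = - 15 \left(\left(8 + 24 + 4 \sqrt{3}\right) + 49\right) = - 15 \left(\left(32 + 4 \sqrt{3}\right) + 49\right) = - 15 \left(81 + 4 \sqrt{3}\right) = -1215 - 60 \sqrt{3}$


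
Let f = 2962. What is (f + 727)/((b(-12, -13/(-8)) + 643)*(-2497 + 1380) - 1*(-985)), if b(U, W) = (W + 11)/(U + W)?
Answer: -306187/59418601 ≈ -0.0051531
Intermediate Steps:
b(U, W) = (11 + W)/(U + W)
(f + 727)/((b(-12, -13/(-8)) + 643)*(-2497 + 1380) - 1*(-985)) = (2962 + 727)/(((11 - 13/(-8))/(-12 - 13/(-8)) + 643)*(-2497 + 1380) - 1*(-985)) = 3689/(((11 - 13*(-1/8))/(-12 - 13*(-1/8)) + 643)*(-1117) + 985) = 3689/(((11 + 13/8)/(-12 + 13/8) + 643)*(-1117) + 985) = 3689/(((101/8)/(-83/8) + 643)*(-1117) + 985) = 3689/((-8/83*101/8 + 643)*(-1117) + 985) = 3689/((-101/83 + 643)*(-1117) + 985) = 3689/((53268/83)*(-1117) + 985) = 3689/(-59500356/83 + 985) = 3689/(-59418601/83) = 3689*(-83/59418601) = -306187/59418601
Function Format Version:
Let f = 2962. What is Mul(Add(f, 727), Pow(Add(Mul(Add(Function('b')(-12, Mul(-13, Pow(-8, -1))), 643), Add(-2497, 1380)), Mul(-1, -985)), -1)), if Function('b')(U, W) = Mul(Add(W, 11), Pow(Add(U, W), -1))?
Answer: Rational(-306187, 59418601) ≈ -0.0051531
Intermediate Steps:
Function('b')(U, W) = Mul(Pow(Add(U, W), -1), Add(11, W)) (Function('b')(U, W) = Mul(Add(11, W), Pow(Add(U, W), -1)) = Mul(Pow(Add(U, W), -1), Add(11, W)))
Mul(Add(f, 727), Pow(Add(Mul(Add(Function('b')(-12, Mul(-13, Pow(-8, -1))), 643), Add(-2497, 1380)), Mul(-1, -985)), -1)) = Mul(Add(2962, 727), Pow(Add(Mul(Add(Mul(Pow(Add(-12, Mul(-13, Pow(-8, -1))), -1), Add(11, Mul(-13, Pow(-8, -1)))), 643), Add(-2497, 1380)), Mul(-1, -985)), -1)) = Mul(3689, Pow(Add(Mul(Add(Mul(Pow(Add(-12, Mul(-13, Rational(-1, 8))), -1), Add(11, Mul(-13, Rational(-1, 8)))), 643), -1117), 985), -1)) = Mul(3689, Pow(Add(Mul(Add(Mul(Pow(Add(-12, Rational(13, 8)), -1), Add(11, Rational(13, 8))), 643), -1117), 985), -1)) = Mul(3689, Pow(Add(Mul(Add(Mul(Pow(Rational(-83, 8), -1), Rational(101, 8)), 643), -1117), 985), -1)) = Mul(3689, Pow(Add(Mul(Add(Mul(Rational(-8, 83), Rational(101, 8)), 643), -1117), 985), -1)) = Mul(3689, Pow(Add(Mul(Add(Rational(-101, 83), 643), -1117), 985), -1)) = Mul(3689, Pow(Add(Mul(Rational(53268, 83), -1117), 985), -1)) = Mul(3689, Pow(Add(Rational(-59500356, 83), 985), -1)) = Mul(3689, Pow(Rational(-59418601, 83), -1)) = Mul(3689, Rational(-83, 59418601)) = Rational(-306187, 59418601)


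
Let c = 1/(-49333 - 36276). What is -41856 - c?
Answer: -3583250303/85609 ≈ -41856.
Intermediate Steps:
c = -1/85609 (c = 1/(-85609) = -1/85609 ≈ -1.1681e-5)
-41856 - c = -41856 - 1*(-1/85609) = -41856 + 1/85609 = -3583250303/85609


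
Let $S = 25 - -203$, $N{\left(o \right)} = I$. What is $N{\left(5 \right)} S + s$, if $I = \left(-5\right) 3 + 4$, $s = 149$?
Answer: $-2359$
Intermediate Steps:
$I = -11$ ($I = -15 + 4 = -11$)
$N{\left(o \right)} = -11$
$S = 228$ ($S = 25 + 203 = 228$)
$N{\left(5 \right)} S + s = \left(-11\right) 228 + 149 = -2508 + 149 = -2359$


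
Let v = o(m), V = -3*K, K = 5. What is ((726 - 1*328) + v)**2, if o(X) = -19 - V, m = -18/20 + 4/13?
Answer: 155236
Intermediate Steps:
m = -77/130 (m = -18*1/20 + 4*(1/13) = -9/10 + 4/13 = -77/130 ≈ -0.59231)
V = -15 (V = -3*5 = -15)
o(X) = -4 (o(X) = -19 - 1*(-15) = -19 + 15 = -4)
v = -4
((726 - 1*328) + v)**2 = ((726 - 1*328) - 4)**2 = ((726 - 328) - 4)**2 = (398 - 4)**2 = 394**2 = 155236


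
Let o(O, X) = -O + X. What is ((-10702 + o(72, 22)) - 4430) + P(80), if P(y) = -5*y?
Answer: -15582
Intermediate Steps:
o(O, X) = X - O
((-10702 + o(72, 22)) - 4430) + P(80) = ((-10702 + (22 - 1*72)) - 4430) - 5*80 = ((-10702 + (22 - 72)) - 4430) - 400 = ((-10702 - 50) - 4430) - 400 = (-10752 - 4430) - 400 = -15182 - 400 = -15582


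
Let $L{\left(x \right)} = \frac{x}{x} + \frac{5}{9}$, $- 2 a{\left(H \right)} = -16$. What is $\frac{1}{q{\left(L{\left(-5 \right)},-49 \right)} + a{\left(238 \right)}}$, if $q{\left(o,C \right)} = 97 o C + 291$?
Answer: $- \frac{9}{63851} \approx -0.00014095$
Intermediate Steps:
$a{\left(H \right)} = 8$ ($a{\left(H \right)} = \left(- \frac{1}{2}\right) \left(-16\right) = 8$)
$L{\left(x \right)} = \frac{14}{9}$ ($L{\left(x \right)} = 1 + 5 \cdot \frac{1}{9} = 1 + \frac{5}{9} = \frac{14}{9}$)
$q{\left(o,C \right)} = 291 + 97 C o$ ($q{\left(o,C \right)} = 97 C o + 291 = 291 + 97 C o$)
$\frac{1}{q{\left(L{\left(-5 \right)},-49 \right)} + a{\left(238 \right)}} = \frac{1}{\left(291 + 97 \left(-49\right) \frac{14}{9}\right) + 8} = \frac{1}{\left(291 - \frac{66542}{9}\right) + 8} = \frac{1}{- \frac{63923}{9} + 8} = \frac{1}{- \frac{63851}{9}} = - \frac{9}{63851}$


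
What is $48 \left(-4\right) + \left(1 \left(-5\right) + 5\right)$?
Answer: $-192$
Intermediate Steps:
$48 \left(-4\right) + \left(1 \left(-5\right) + 5\right) = -192 + \left(-5 + 5\right) = -192 + 0 = -192$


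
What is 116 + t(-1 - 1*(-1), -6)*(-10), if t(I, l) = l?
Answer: 176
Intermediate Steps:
116 + t(-1 - 1*(-1), -6)*(-10) = 116 - 6*(-10) = 116 + 60 = 176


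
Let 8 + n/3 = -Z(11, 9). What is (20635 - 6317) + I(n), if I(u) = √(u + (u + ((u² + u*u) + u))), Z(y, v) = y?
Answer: 14318 + 3*√703 ≈ 14398.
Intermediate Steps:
n = -57 (n = -24 + 3*(-1*11) = -24 + 3*(-11) = -24 - 33 = -57)
I(u) = √(2*u² + 3*u) (I(u) = √(u + (u + ((u² + u²) + u))) = √(u + (u + (2*u² + u))) = √(u + (u + (u + 2*u²))) = √(u + (2*u + 2*u²)) = √(2*u² + 3*u))
(20635 - 6317) + I(n) = (20635 - 6317) + √(-57*(3 + 2*(-57))) = 14318 + √(-57*(3 - 114)) = 14318 + √(-57*(-111)) = 14318 + √6327 = 14318 + 3*√703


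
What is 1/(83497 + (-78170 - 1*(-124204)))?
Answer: 1/129531 ≈ 7.7202e-6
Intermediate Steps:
1/(83497 + (-78170 - 1*(-124204))) = 1/(83497 + (-78170 + 124204)) = 1/(83497 + 46034) = 1/129531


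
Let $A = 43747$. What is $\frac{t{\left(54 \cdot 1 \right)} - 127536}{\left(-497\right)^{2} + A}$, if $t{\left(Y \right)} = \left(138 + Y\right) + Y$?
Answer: $- \frac{63645}{145378} \approx -0.43779$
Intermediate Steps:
$t{\left(Y \right)} = 138 + 2 Y$
$\frac{t{\left(54 \cdot 1 \right)} - 127536}{\left(-497\right)^{2} + A} = \frac{\left(138 + 2 \cdot 54 \cdot 1\right) - 127536}{\left(-497\right)^{2} + 43747} = \frac{\left(138 + 2 \cdot 54\right) - 127536}{247009 + 43747} = \frac{\left(138 + 108\right) - 127536}{290756} = \left(246 - 127536\right) \frac{1}{290756} = \left(-127290\right) \frac{1}{290756} = - \frac{63645}{145378}$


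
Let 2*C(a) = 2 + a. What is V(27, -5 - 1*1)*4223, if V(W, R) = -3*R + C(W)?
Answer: 274495/2 ≈ 1.3725e+5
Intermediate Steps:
C(a) = 1 + a/2 (C(a) = (2 + a)/2 = 1 + a/2)
V(W, R) = 1 + W/2 - 3*R (V(W, R) = -3*R + (1 + W/2) = 1 + W/2 - 3*R)
V(27, -5 - 1*1)*4223 = (1 + (½)*27 - 3*(-5 - 1*1))*4223 = (1 + 27/2 - 3*(-5 - 1))*4223 = (1 + 27/2 - 3*(-6))*4223 = (1 + 27/2 + 18)*4223 = (65/2)*4223 = 274495/2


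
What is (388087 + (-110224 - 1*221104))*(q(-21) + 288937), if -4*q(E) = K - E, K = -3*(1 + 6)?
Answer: 16399775183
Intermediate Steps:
K = -21 (K = -3*7 = -21)
q(E) = 21/4 + E/4 (q(E) = -(-21 - E)/4 = 21/4 + E/4)
(388087 + (-110224 - 1*221104))*(q(-21) + 288937) = (388087 + (-110224 - 1*221104))*((21/4 + (¼)*(-21)) + 288937) = (388087 + (-110224 - 221104))*((21/4 - 21/4) + 288937) = (388087 - 331328)*(0 + 288937) = 56759*288937 = 16399775183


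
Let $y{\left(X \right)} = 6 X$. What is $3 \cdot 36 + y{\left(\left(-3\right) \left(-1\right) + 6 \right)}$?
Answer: $162$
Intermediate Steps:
$3 \cdot 36 + y{\left(\left(-3\right) \left(-1\right) + 6 \right)} = 3 \cdot 36 + 6 \left(\left(-3\right) \left(-1\right) + 6\right) = 108 + 6 \left(3 + 6\right) = 108 + 6 \cdot 9 = 108 + 54 = 162$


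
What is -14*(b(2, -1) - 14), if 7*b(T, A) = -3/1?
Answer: 202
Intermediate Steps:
b(T, A) = -3/7 (b(T, A) = (-3/1)/7 = (-3*1)/7 = (⅐)*(-3) = -3/7)
-14*(b(2, -1) - 14) = -14*(-3/7 - 14) = -14*(-101/7) = 202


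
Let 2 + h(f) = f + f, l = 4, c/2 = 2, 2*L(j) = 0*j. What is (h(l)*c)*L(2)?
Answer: 0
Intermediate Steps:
L(j) = 0 (L(j) = (0*j)/2 = (½)*0 = 0)
c = 4 (c = 2*2 = 4)
h(f) = -2 + 2*f (h(f) = -2 + (f + f) = -2 + 2*f)
(h(l)*c)*L(2) = ((-2 + 2*4)*4)*0 = ((-2 + 8)*4)*0 = (6*4)*0 = 24*0 = 0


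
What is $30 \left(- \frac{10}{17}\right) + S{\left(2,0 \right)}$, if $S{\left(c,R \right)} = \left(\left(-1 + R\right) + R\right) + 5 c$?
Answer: $- \frac{147}{17} \approx -8.6471$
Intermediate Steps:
$S{\left(c,R \right)} = -1 + 2 R + 5 c$ ($S{\left(c,R \right)} = \left(-1 + 2 R\right) + 5 c = -1 + 2 R + 5 c$)
$30 \left(- \frac{10}{17}\right) + S{\left(2,0 \right)} = 30 \left(- \frac{10}{17}\right) + \left(-1 + 2 \cdot 0 + 5 \cdot 2\right) = 30 \left(\left(-10\right) \frac{1}{17}\right) + \left(-1 + 0 + 10\right) = 30 \left(- \frac{10}{17}\right) + 9 = - \frac{300}{17} + 9 = - \frac{147}{17}$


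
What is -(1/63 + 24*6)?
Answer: -9073/63 ≈ -144.02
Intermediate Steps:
-(1/63 + 24*6) = -(1/63 + 144) = -1*9073/63 = -9073/63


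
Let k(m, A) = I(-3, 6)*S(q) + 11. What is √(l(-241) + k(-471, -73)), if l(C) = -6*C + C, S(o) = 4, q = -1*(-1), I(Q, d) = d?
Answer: 2*√310 ≈ 35.214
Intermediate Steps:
q = 1
l(C) = -5*C
k(m, A) = 35 (k(m, A) = 6*4 + 11 = 24 + 11 = 35)
√(l(-241) + k(-471, -73)) = √(-5*(-241) + 35) = √(1205 + 35) = √1240 = 2*√310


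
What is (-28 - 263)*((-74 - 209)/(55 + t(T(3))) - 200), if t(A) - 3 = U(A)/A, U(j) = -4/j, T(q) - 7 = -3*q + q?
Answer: 1075051/18 ≈ 59725.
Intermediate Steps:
T(q) = 7 - 2*q (T(q) = 7 + (-3*q + q) = 7 - 2*q)
t(A) = 3 - 4/A² (t(A) = 3 + (-4/A)/A = 3 - 4/A²)
(-28 - 263)*((-74 - 209)/(55 + t(T(3))) - 200) = (-28 - 263)*((-74 - 209)/(55 + (3 - 4/(7 - 2*3)²)) - 200) = -291*(-283/(55 + (3 - 4/(7 - 6)²)) - 200) = -291*(-283/(55 + (3 - 4/1²)) - 200) = -291*(-283/(55 + (3 - 4*1)) - 200) = -291*(-283/(55 + (3 - 4)) - 200) = -291*(-283/(55 - 1) - 200) = -291*(-283/54 - 200) = -291*(-11083/54) = 1075051/18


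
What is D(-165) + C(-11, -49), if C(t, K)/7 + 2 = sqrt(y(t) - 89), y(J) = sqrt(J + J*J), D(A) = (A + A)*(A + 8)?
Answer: 51796 + 7*sqrt(-89 + sqrt(110)) ≈ 51796.0 + 62.025*I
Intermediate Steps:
D(A) = 2*A*(8 + A) (D(A) = (2*A)*(8 + A) = 2*A*(8 + A))
y(J) = sqrt(J + J**2)
C(t, K) = -14 + 7*sqrt(-89 + sqrt(t*(1 + t))) (C(t, K) = -14 + 7*sqrt(sqrt(t*(1 + t)) - 89) = -14 + 7*sqrt(-89 + sqrt(t*(1 + t))))
D(-165) + C(-11, -49) = 2*(-165)*(8 - 165) + (-14 + 7*sqrt(-89 + sqrt(-11*(1 - 11)))) = 2*(-165)*(-157) + (-14 + 7*sqrt(-89 + sqrt(-11*(-10)))) = 51810 + (-14 + 7*sqrt(-89 + sqrt(110))) = 51796 + 7*sqrt(-89 + sqrt(110))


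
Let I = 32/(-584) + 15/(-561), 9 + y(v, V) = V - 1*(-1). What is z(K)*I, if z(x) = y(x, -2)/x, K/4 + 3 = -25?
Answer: -795/109208 ≈ -0.0072797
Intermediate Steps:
K = -112 (K = -12 + 4*(-25) = -12 - 100 = -112)
y(v, V) = -8 + V (y(v, V) = -9 + (V - 1*(-1)) = -9 + (V + 1) = -9 + (1 + V) = -8 + V)
I = -1113/13651 (I = 32*(-1/584) + 15*(-1/561) = -4/73 - 5/187 = -1113/13651 ≈ -0.081532)
z(x) = -10/x (z(x) = (-8 - 2)/x = -10/x)
z(K)*I = -10/(-112)*(-1113/13651) = -10*(-1/112)*(-1113/13651) = (5/56)*(-1113/13651) = -795/109208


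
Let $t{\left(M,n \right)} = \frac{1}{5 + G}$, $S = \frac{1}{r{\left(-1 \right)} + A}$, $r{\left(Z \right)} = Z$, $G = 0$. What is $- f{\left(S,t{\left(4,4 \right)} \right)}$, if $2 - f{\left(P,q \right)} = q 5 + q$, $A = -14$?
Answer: $- \frac{4}{5} \approx -0.8$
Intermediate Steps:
$S = - \frac{1}{15}$ ($S = \frac{1}{-1 - 14} = \frac{1}{-15} = - \frac{1}{15} \approx -0.066667$)
$t{\left(M,n \right)} = \frac{1}{5}$ ($t{\left(M,n \right)} = \frac{1}{5 + 0} = \frac{1}{5}$)
$f{\left(P,q \right)} = 2 - 6 q$ ($f{\left(P,q \right)} = 2 - \left(q 5 + q\right) = 2 - \left(5 q + q\right) = 2 - 6 q$)
$- f{\left(S,t{\left(4,4 \right)} \right)} = - (2 - \frac{6}{5}) = \left(-1\right) \frac{4}{5} = - \frac{4}{5}$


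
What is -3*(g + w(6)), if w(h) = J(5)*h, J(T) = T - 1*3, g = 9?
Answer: -63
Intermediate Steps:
J(T) = -3 + T (J(T) = T - 3 = -3 + T)
w(h) = 2*h (w(h) = (-3 + 5)*h = 2*h)
-3*(g + w(6)) = -3*(9 + 2*6) = -3*(9 + 12) = -3*21 = -63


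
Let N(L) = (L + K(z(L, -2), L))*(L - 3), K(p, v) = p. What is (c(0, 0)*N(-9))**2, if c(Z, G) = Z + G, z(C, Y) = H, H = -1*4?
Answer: 0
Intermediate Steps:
H = -4
z(C, Y) = -4
c(Z, G) = G + Z
N(L) = (-4 + L)*(-3 + L) (N(L) = (L - 4)*(L - 3) = (-4 + L)*(-3 + L))
(c(0, 0)*N(-9))**2 = ((0 + 0)*(12 + (-9)**2 - 7*(-9)))**2 = (0*(12 + 81 + 63))**2 = (0*156)**2 = 0**2 = 0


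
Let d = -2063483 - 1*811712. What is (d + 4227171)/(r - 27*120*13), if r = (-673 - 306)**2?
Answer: 1351976/916321 ≈ 1.4754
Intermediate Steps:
d = -2875195 (d = -2063483 - 811712 = -2875195)
r = 958441 (r = (-979)**2 = 958441)
(d + 4227171)/(r - 27*120*13) = (-2875195 + 4227171)/(958441 - 27*120*13) = 1351976/(958441 - 3240*13) = 1351976/(958441 - 42120) = 1351976/916321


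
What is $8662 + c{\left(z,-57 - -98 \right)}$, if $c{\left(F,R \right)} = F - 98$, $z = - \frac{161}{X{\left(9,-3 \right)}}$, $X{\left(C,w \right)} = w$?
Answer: $\frac{25853}{3} \approx 8617.7$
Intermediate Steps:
$z = \frac{161}{3}$ ($z = - \frac{161}{-3} = \left(-161\right) \left(- \frac{1}{3}\right) = \frac{161}{3} \approx 53.667$)
$c{\left(F,R \right)} = -98 + F$
$8662 + c{\left(z,-57 - -98 \right)} = 8662 + \left(-98 + \frac{161}{3}\right) = 8662 - \frac{133}{3} = \frac{25853}{3}$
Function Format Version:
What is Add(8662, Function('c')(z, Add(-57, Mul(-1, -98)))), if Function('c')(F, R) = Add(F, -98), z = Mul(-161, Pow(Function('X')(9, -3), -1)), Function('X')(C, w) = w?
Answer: Rational(25853, 3) ≈ 8617.7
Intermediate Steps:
z = Rational(161, 3) (z = Mul(-161, Pow(-3, -1)) = Mul(-161, Rational(-1, 3)) = Rational(161, 3) ≈ 53.667)
Function('c')(F, R) = Add(-98, F)
Add(8662, Function('c')(z, Add(-57, Mul(-1, -98)))) = Add(8662, Add(-98, Rational(161, 3))) = Add(8662, Rational(-133, 3)) = Rational(25853, 3)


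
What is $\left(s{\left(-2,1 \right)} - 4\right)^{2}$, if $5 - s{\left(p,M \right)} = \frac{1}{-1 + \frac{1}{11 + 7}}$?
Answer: $\frac{1225}{289} \approx 4.2388$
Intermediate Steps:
$s{\left(p,M \right)} = \frac{103}{17}$ ($s{\left(p,M \right)} = 5 - \frac{1}{-1 + \frac{1}{11 + 7}} = 5 - \frac{1}{-1 + \frac{1}{18}} = 5 - \frac{1}{- \frac{17}{18}} = 5 - - \frac{18}{17} = 5 + \frac{18}{17} = \frac{103}{17}$)
$\left(s{\left(-2,1 \right)} - 4\right)^{2} = \left(\frac{103}{17} - 4\right)^{2} = \left(\frac{35}{17}\right)^{2} = \frac{1225}{289}$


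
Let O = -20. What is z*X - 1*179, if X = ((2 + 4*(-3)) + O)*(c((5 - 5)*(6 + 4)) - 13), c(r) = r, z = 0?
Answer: -179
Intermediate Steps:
X = 390 (X = ((2 + 4*(-3)) - 20)*((5 - 5)*(6 + 4) - 13) = ((2 - 12) - 20)*(0*10 - 13) = (-10 - 20)*(0 - 13) = -30*(-13) = 390)
z*X - 1*179 = 0*390 - 1*179 = 0 - 179 = -179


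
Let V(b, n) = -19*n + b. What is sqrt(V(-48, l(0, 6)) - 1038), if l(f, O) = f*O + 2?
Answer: 2*I*sqrt(281) ≈ 33.526*I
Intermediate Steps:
l(f, O) = 2 + O*f (l(f, O) = O*f + 2 = 2 + O*f)
V(b, n) = b - 19*n
sqrt(V(-48, l(0, 6)) - 1038) = sqrt((-48 - 19*(2 + 6*0)) - 1038) = sqrt((-48 - 19*(2 + 0)) - 1038) = sqrt((-48 - 19*2) - 1038) = sqrt((-48 - 38) - 1038) = sqrt(-86 - 1038) = sqrt(-1124) = 2*I*sqrt(281)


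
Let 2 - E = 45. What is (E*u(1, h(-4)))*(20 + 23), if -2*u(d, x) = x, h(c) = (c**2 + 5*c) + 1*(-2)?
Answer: -5547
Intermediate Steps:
h(c) = -2 + c**2 + 5*c (h(c) = (c**2 + 5*c) - 2 = -2 + c**2 + 5*c)
E = -43 (E = 2 - 1*45 = 2 - 45 = -43)
u(d, x) = -x/2
(E*u(1, h(-4)))*(20 + 23) = (-(-43)*(-2 + (-4)**2 + 5*(-4))/2)*(20 + 23) = -(-43)*(-2 + 16 - 20)/2*43 = -(-43)*(-6)/2*43 = -43*3*43 = -129*43 = -5547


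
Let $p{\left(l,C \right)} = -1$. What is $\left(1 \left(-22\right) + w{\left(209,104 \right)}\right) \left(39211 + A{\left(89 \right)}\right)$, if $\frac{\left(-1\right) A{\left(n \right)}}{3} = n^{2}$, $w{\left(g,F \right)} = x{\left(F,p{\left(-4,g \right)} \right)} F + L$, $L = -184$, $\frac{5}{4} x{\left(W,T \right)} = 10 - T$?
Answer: $\frac{54778608}{5} \approx 1.0956 \cdot 10^{7}$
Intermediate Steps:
$x{\left(W,T \right)} = 8 - \frac{4 T}{5}$ ($x{\left(W,T \right)} = \frac{4 \left(10 - T\right)}{5} = 8 - \frac{4 T}{5}$)
$w{\left(g,F \right)} = -184 + \frac{44 F}{5}$ ($w{\left(g,F \right)} = \left(8 - - \frac{4}{5}\right) F - 184 = \left(8 + \frac{4}{5}\right) F - 184 = \frac{44 F}{5} - 184 = -184 + \frac{44 F}{5}$)
$A{\left(n \right)} = - 3 n^{2}$
$\left(1 \left(-22\right) + w{\left(209,104 \right)}\right) \left(39211 + A{\left(89 \right)}\right) = \left(1 \left(-22\right) + \left(-184 + \frac{44}{5} \cdot 104\right)\right) \left(39211 - 3 \cdot 89^{2}\right) = \left(-22 + \left(-184 + \frac{4576}{5}\right)\right) \left(39211 - 23763\right) = \left(-22 + \frac{3656}{5}\right) \left(39211 - 23763\right) = \frac{3546}{5} \cdot 15448 = \frac{54778608}{5}$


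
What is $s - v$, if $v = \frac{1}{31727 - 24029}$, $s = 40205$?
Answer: $\frac{309498089}{7698} \approx 40205.0$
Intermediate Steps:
$v = \frac{1}{7698} \approx 0.0001299$
$s - v = 40205 - \frac{1}{7698} = \frac{309498089}{7698}$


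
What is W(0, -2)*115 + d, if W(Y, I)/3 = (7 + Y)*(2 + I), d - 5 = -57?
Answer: -52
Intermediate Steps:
d = -52 (d = 5 - 57 = -52)
W(Y, I) = 3*(2 + I)*(7 + Y) (W(Y, I) = 3*((7 + Y)*(2 + I)) = 3*((2 + I)*(7 + Y)) = 3*(2 + I)*(7 + Y))
W(0, -2)*115 + d = (42 + 6*0 + 21*(-2) + 3*(-2)*0)*115 - 52 = (42 + 0 - 42 + 0)*115 - 52 = 0*115 - 52 = 0 - 52 = -52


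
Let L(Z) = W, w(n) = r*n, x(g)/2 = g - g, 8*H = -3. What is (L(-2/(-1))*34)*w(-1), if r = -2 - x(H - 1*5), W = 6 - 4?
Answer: 136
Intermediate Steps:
H = -3/8 (H = (⅛)*(-3) = -3/8 ≈ -0.37500)
x(g) = 0 (x(g) = 2*(g - g) = 2*0 = 0)
W = 2
r = -2 (r = -2 - 1*0 = -2 + 0 = -2)
w(n) = -2*n
L(Z) = 2
(L(-2/(-1))*34)*w(-1) = (2*34)*(-2*(-1)) = 68*2 = 136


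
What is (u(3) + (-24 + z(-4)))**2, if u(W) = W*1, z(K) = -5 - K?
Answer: 484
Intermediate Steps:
u(W) = W
(u(3) + (-24 + z(-4)))**2 = (3 + (-24 + (-5 - 1*(-4))))**2 = (3 + (-24 + (-5 + 4)))**2 = (3 + (-24 - 1))**2 = (3 - 25)**2 = (-22)**2 = 484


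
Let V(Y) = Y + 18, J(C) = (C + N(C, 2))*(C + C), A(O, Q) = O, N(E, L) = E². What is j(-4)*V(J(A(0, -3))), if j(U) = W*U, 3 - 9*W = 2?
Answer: -8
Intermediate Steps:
W = ⅑ (W = ⅓ - ⅑*2 = ⅓ - 2/9 = ⅑ ≈ 0.11111)
J(C) = 2*C*(C + C²) (J(C) = (C + C²)*(C + C) = (C + C²)*(2*C) = 2*C*(C + C²))
V(Y) = 18 + Y
j(U) = U/9
j(-4)*V(J(A(0, -3))) = ((⅑)*(-4))*(18 + 2*0²*(1 + 0)) = -4*(18 + 2*0*1)/9 = -4*(18 + 0)/9 = -4/9*18 = -8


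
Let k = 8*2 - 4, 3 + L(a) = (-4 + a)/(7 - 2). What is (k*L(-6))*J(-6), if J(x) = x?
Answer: 360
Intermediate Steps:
L(a) = -19/5 + a/5 (L(a) = -3 + (-4 + a)/(7 - 2) = -3 + (-4 + a)/5 = -3 + (-4 + a)*(1/5) = -3 + (-4/5 + a/5) = -19/5 + a/5)
k = 12 (k = 16 - 4 = 12)
(k*L(-6))*J(-6) = (12*(-19/5 + (1/5)*(-6)))*(-6) = (12*(-19/5 - 6/5))*(-6) = (12*(-5))*(-6) = -60*(-6) = 360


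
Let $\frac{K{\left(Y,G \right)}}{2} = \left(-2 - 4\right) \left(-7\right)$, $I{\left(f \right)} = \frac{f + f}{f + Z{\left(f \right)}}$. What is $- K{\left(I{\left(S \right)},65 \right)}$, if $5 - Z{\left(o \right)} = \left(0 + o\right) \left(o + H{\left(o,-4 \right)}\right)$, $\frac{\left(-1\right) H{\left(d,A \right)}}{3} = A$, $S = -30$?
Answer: $-84$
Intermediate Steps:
$H{\left(d,A \right)} = - 3 A$
$Z{\left(o \right)} = 5 - o \left(12 + o\right)$ ($Z{\left(o \right)} = 5 - \left(0 + o\right) \left(o - -12\right) = 5 - o \left(o + 12\right) = 5 - o \left(12 + o\right)$)
$I{\left(f \right)} = \frac{2 f}{5 - f^{2} - 11 f}$ ($I{\left(f \right)} = \frac{f + f}{f - \left(-5 + f^{2} + 12 f\right)} = \frac{2 f}{5 - f^{2} - 11 f}$)
$K{\left(Y,G \right)} = 84$ ($K{\left(Y,G \right)} = 2 \left(-2 - 4\right) \left(-7\right) = 2 \left(\left(-6\right) \left(-7\right)\right) = 2 \cdot 42 = 84$)
$- K{\left(I{\left(S \right)},65 \right)} = \left(-1\right) 84 = -84$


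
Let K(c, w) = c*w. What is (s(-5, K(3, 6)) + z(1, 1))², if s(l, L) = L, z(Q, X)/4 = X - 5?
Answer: 4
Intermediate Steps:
z(Q, X) = -20 + 4*X (z(Q, X) = 4*(X - 5) = 4*(-5 + X) = -20 + 4*X)
(s(-5, K(3, 6)) + z(1, 1))² = (3*6 + (-20 + 4*1))² = (18 + (-20 + 4))² = (18 - 16)² = 2² = 4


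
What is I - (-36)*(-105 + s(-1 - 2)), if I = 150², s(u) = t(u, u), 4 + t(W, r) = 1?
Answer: 18612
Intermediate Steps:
t(W, r) = -3 (t(W, r) = -4 + 1 = -3)
s(u) = -3
I = 22500
I - (-36)*(-105 + s(-1 - 2)) = 22500 - (-36)*(-105 - 3) = 22500 - (-36)*(-108) = 22500 - 1*3888 = 22500 - 3888 = 18612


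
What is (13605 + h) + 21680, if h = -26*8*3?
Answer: 34661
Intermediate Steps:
h = -624 (h = -208*3 = -624)
(13605 + h) + 21680 = (13605 - 624) + 21680 = 12981 + 21680 = 34661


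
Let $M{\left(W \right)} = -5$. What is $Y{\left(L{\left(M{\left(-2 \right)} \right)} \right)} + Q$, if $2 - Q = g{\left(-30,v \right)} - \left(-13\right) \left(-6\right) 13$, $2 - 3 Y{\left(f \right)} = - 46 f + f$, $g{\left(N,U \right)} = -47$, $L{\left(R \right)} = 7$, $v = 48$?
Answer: $\frac{3506}{3} \approx 1168.7$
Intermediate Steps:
$Y{\left(f \right)} = \frac{2}{3} + 15 f$ ($Y{\left(f \right)} = \frac{2}{3} - \frac{- 46 f + f}{3} = \frac{2}{3} - \frac{\left(-45\right) f}{3} = \frac{2}{3} + 15 f$)
$Q = 1063$ ($Q = 2 - \left(-47 - \left(-13\right) \left(-6\right) 13\right) = 2 - \left(-47 - 78 \cdot 13\right) = 2 - \left(-47 - 1014\right) = 2 - -1061 = 2 + 1061 = 1063$)
$Y{\left(L{\left(M{\left(-2 \right)} \right)} \right)} + Q = \left(\frac{2}{3} + 15 \cdot 7\right) + 1063 = \left(\frac{2}{3} + 105\right) + 1063 = \frac{317}{3} + 1063 = \frac{3506}{3}$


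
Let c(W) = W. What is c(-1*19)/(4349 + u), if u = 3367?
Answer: -19/7716 ≈ -0.0024624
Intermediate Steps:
c(-1*19)/(4349 + u) = (-1*19)/(4349 + 3367) = -19/7716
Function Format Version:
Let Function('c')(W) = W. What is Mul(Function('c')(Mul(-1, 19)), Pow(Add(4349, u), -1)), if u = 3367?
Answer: Rational(-19, 7716) ≈ -0.0024624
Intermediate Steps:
Mul(Function('c')(Mul(-1, 19)), Pow(Add(4349, u), -1)) = Mul(Mul(-1, 19), Pow(Add(4349, 3367), -1)) = Mul(-19, Pow(7716, -1)) = Mul(-19, Rational(1, 7716)) = Rational(-19, 7716)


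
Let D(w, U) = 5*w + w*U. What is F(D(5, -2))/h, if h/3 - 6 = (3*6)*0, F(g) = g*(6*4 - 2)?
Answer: 55/3 ≈ 18.333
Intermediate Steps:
D(w, U) = 5*w + U*w
F(g) = 22*g (F(g) = g*(24 - 2) = g*22 = 22*g)
h = 18 (h = 18 + 3*((3*6)*0) = 18 + 3*(18*0) = 18 + 3*0 = 18 + 0 = 18)
F(D(5, -2))/h = (22*(5*(5 - 2)))/18 = (22*(5*3))*(1/18) = (22*15)*(1/18) = 330*(1/18) = 55/3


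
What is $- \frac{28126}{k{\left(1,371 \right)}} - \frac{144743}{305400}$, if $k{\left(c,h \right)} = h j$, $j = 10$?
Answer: $- \frac{130381099}{16186200} \approx -8.0551$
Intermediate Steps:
$k{\left(c,h \right)} = 10 h$ ($k{\left(c,h \right)} = h 10 = 10 h$)
$- \frac{28126}{k{\left(1,371 \right)}} - \frac{144743}{305400} = - \frac{28126}{10 \cdot 371} - \frac{144743}{305400} = - \frac{28126}{3710} - \frac{144743}{305400} = \left(-28126\right) \frac{1}{3710} - \frac{144743}{305400} = - \frac{2009}{265} - \frac{144743}{305400} = - \frac{130381099}{16186200}$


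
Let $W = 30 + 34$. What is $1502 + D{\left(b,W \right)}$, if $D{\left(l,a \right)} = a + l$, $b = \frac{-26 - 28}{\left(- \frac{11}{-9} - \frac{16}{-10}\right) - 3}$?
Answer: $\frac{7479}{4} \approx 1869.8$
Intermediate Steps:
$W = 64$
$b = \frac{1215}{4}$ ($b = - \frac{54}{\left(\left(-11\right) \left(- \frac{1}{9}\right) - - \frac{8}{5}\right) - 3} = - \frac{54}{\left(\frac{11}{9} + \frac{8}{5}\right) - 3} = - \frac{54}{\frac{127}{45} - 3} = - \frac{54}{- \frac{8}{45}} = \left(-54\right) \left(- \frac{45}{8}\right) = \frac{1215}{4} \approx 303.75$)
$1502 + D{\left(b,W \right)} = 1502 + \left(64 + \frac{1215}{4}\right) = 1502 + \frac{1471}{4} = \frac{7479}{4}$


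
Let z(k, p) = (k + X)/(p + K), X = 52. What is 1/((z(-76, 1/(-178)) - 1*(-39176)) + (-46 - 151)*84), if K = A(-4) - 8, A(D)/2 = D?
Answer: 2849/64471444 ≈ 4.4190e-5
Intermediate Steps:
A(D) = 2*D
K = -16 (K = 2*(-4) - 8 = -8 - 8 = -16)
z(k, p) = (52 + k)/(-16 + p) (z(k, p) = (k + 52)/(p - 16) = (52 + k)/(-16 + p))
1/((z(-76, 1/(-178)) - 1*(-39176)) + (-46 - 151)*84) = 1/(((52 - 76)/(-16 + 1/(-178)) - 1*(-39176)) + (-46 - 151)*84) = 1/((-24/(-16 - 1/178) + 39176) - 197*84) = 1/((-24/(-2849/178) + 39176) - 16548) = 1/((-178/2849*(-24) + 39176) - 16548) = 1/((4272/2849 + 39176) - 16548) = 1/(111616696/2849 - 16548) = 1/(64471444/2849) = 2849/64471444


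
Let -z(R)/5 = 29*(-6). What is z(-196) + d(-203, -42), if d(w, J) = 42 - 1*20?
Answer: 892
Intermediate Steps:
d(w, J) = 22 (d(w, J) = 42 - 20 = 22)
z(R) = 870 (z(R) = -145*(-6) = -5*(-174) = 870)
z(-196) + d(-203, -42) = 870 + 22 = 892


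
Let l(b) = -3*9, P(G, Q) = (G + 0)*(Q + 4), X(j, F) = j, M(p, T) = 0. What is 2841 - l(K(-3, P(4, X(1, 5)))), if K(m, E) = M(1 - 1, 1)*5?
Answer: 2868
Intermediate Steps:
P(G, Q) = G*(4 + Q)
K(m, E) = 0 (K(m, E) = 0*5 = 0)
l(b) = -27
2841 - l(K(-3, P(4, X(1, 5)))) = 2841 - 1*(-27) = 2841 + 27 = 2868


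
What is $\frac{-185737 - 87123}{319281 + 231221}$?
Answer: $- \frac{136430}{275251} \approx -0.49566$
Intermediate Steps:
$\frac{-185737 - 87123}{319281 + 231221} = - \frac{272860}{550502} = \left(-272860\right) \frac{1}{550502} = - \frac{136430}{275251}$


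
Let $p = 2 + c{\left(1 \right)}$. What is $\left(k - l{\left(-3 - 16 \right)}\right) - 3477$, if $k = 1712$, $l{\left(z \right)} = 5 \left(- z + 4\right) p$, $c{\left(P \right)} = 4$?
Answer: $-2455$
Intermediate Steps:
$p = 6$ ($p = 2 + 4 = 6$)
$l{\left(z \right)} = 120 - 30 z$ ($l{\left(z \right)} = 5 \left(- z + 4\right) 6 = 5 \left(4 - z\right) 6 = \left(20 - 5 z\right) 6 = 120 - 30 z$)
$\left(k - l{\left(-3 - 16 \right)}\right) - 3477 = \left(1712 - \left(120 - 30 \left(-3 - 16\right)\right)\right) - 3477 = \left(1712 - \left(120 - -570\right)\right) - 3477 = \left(1712 - \left(120 + 570\right)\right) - 3477 = \left(1712 - 690\right) - 3477 = 1022 - 3477 = -2455$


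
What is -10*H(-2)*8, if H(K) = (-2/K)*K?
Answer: 160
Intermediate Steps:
H(K) = -2
-10*H(-2)*8 = -10*(-2)*8 = 20*8 = 160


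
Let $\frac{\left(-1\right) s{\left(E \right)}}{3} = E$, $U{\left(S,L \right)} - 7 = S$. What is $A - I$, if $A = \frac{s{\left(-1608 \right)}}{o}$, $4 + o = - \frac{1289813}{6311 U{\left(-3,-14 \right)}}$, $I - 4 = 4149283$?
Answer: $- \frac{5770904494499}{1390789} \approx -4.1494 \cdot 10^{6}$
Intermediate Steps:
$I = 4149287$ ($I = 4 + 4149283 = 4149287$)
$U{\left(S,L \right)} = 7 + S$
$s{\left(E \right)} = - 3 E$
$o = - \frac{1390789}{25244}$ ($o = -4 - \frac{1289813}{6311 \left(7 - 3\right)} = -4 - \frac{1289813}{6311 \cdot 4} = -4 - \frac{1289813}{25244} = - \frac{1390789}{25244} \approx -55.094$)
$A = - \frac{121777056}{1390789}$ ($A = \frac{\left(-3\right) \left(-1608\right)}{- \frac{1390789}{25244}} = 4824 \left(- \frac{25244}{1390789}\right) = - \frac{121777056}{1390789} \approx -87.56$)
$A - I = - \frac{121777056}{1390789} - 4149287 = - \frac{5770904494499}{1390789}$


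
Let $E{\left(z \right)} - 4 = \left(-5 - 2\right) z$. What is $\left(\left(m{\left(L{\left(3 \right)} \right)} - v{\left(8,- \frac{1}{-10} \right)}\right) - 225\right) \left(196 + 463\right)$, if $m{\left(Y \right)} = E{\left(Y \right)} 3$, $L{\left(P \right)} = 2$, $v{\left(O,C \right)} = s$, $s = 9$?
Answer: $-173976$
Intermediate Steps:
$v{\left(O,C \right)} = 9$
$E{\left(z \right)} = 4 - 7 z$ ($E{\left(z \right)} = 4 + \left(-5 - 2\right) z = 4 - 7 z$)
$m{\left(Y \right)} = 12 - 21 Y$ ($m{\left(Y \right)} = \left(4 - 7 Y\right) 3 = 12 - 21 Y$)
$\left(\left(m{\left(L{\left(3 \right)} \right)} - v{\left(8,- \frac{1}{-10} \right)}\right) - 225\right) \left(196 + 463\right) = \left(\left(\left(12 - 42\right) - 9\right) - 225\right) \left(196 + 463\right) = \left(\left(\left(12 - 42\right) - 9\right) - 225\right) 659 = \left(\left(-30 - 9\right) - 225\right) 659 = \left(-39 - 225\right) 659 = \left(-264\right) 659 = -173976$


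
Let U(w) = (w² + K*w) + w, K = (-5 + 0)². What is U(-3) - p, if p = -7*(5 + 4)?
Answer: -6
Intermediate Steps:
K = 25 (K = (-5)² = 25)
p = -63 (p = -7*9 = -63)
U(w) = w² + 26*w (U(w) = (w² + 25*w) + w = w² + 26*w)
U(-3) - p = -3*(26 - 3) - 1*(-63) = -3*23 + 63 = -69 + 63 = -6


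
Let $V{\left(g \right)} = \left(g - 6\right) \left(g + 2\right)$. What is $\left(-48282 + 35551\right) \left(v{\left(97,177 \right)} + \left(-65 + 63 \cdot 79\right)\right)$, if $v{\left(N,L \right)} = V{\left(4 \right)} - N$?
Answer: $-61146993$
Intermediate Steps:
$V{\left(g \right)} = \left(-6 + g\right) \left(2 + g\right)$
$v{\left(N,L \right)} = -12 - N$ ($v{\left(N,L \right)} = \left(-12 + 4^{2} - 16\right) - N = \left(-12 + 16 - 16\right) - N = -12 - N$)
$\left(-48282 + 35551\right) \left(v{\left(97,177 \right)} + \left(-65 + 63 \cdot 79\right)\right) = \left(-48282 + 35551\right) \left(\left(-12 - 97\right) + \left(-65 + 63 \cdot 79\right)\right) = - 12731 \left(\left(-12 - 97\right) + \left(-65 + 4977\right)\right) = - 12731 \left(-109 + 4912\right) = \left(-12731\right) 4803 = -61146993$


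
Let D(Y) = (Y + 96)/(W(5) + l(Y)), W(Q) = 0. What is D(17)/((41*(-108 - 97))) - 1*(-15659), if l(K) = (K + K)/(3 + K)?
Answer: 447487017/28577 ≈ 15659.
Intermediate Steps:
l(K) = 2*K/(3 + K) (l(K) = (2*K)/(3 + K) = 2*K/(3 + K))
D(Y) = (3 + Y)*(96 + Y)/(2*Y) (D(Y) = (Y + 96)/(0 + 2*Y/(3 + Y)) = (96 + Y)/((2*Y/(3 + Y))) = (96 + Y)*((3 + Y)/(2*Y)) = (3 + Y)*(96 + Y)/(2*Y))
D(17)/((41*(-108 - 97))) - 1*(-15659) = ((½)*(3 + 17)*(96 + 17)/17)/((41*(-108 - 97))) - 1*(-15659) = ((½)*(1/17)*20*113)/((41*(-205))) + 15659 = (1130/17)/(-8405) + 15659 = (1130/17)*(-1/8405) + 15659 = -226/28577 + 15659 = 447487017/28577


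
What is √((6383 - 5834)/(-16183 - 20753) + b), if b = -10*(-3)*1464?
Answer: √20548228566/684 ≈ 209.57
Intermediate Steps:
b = 43920 (b = 30*1464 = 43920)
√((6383 - 5834)/(-16183 - 20753) + b) = √((6383 - 5834)/(-16183 - 20753) + 43920) = √(549/(-36936) + 43920) = √(549*(-1/36936) + 43920) = √(-61/4104 + 43920) = √(180247619/4104) = √20548228566/684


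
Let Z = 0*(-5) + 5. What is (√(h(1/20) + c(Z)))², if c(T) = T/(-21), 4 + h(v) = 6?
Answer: 37/21 ≈ 1.7619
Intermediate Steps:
h(v) = 2 (h(v) = -4 + 6 = 2)
Z = 5 (Z = 0 + 5 = 5)
c(T) = -T/21 (c(T) = T*(-1/21) = -T/21)
(√(h(1/20) + c(Z)))² = (√(2 - 1/21*5))² = (√(2 - 5/21))² = (√(37/21))² = (√777/21)² = 37/21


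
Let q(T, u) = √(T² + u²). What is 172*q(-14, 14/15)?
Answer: 2408*√226/15 ≈ 2413.3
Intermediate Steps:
172*q(-14, 14/15) = 172*√((-14)² + (14/15)²) = 172*√(196 + (14*(1/15))²) = 172*√(196 + (14/15)²) = 172*√(196 + 196/225) = 172*√(44296/225) = 172*(14*√226/15) = 2408*√226/15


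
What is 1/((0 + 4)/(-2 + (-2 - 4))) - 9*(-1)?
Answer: 7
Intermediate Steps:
1/((0 + 4)/(-2 + (-2 - 4))) - 9*(-1) = 1/(4/(-2 - 6)) + 9 = 1/(4/(-8)) + 9 = 1/(4*(-⅛)) + 9 = 1/(-½) + 9 = -2 + 9 = 7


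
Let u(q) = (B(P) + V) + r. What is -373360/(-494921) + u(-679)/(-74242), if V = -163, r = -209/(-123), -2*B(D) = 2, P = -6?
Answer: 488473751669/645643251498 ≈ 0.75657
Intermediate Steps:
B(D) = -1 (B(D) = -½*2 = -1)
r = 209/123 (r = -209*(-1/123) = 209/123 ≈ 1.6992)
u(q) = -19963/123 (u(q) = (-1 - 163) + 209/123 = -164 + 209/123 = -19963/123)
-373360/(-494921) + u(-679)/(-74242) = -373360/(-494921) - 19963/123/(-74242) = -373360*(-1/494921) - 19963/123*(-1/74242) = 373360/494921 + 19963/9131766 = 488473751669/645643251498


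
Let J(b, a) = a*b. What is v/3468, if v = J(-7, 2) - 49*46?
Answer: -189/289 ≈ -0.65398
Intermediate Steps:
v = -2268 (v = 2*(-7) - 49*46 = -14 - 2254 = -2268)
v/3468 = -2268/3468 = -2268*1/3468 = -189/289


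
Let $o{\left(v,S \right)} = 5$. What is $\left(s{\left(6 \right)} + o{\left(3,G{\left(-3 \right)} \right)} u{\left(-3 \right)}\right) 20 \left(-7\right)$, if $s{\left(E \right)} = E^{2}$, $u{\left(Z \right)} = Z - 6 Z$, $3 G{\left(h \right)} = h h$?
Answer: $-15540$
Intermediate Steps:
$G{\left(h \right)} = \frac{h^{2}}{3}$ ($G{\left(h \right)} = \frac{h h}{3} = \frac{h^{2}}{3}$)
$u{\left(Z \right)} = - 5 Z$ ($u{\left(Z \right)} = Z - 6 Z = - 5 Z$)
$\left(s{\left(6 \right)} + o{\left(3,G{\left(-3 \right)} \right)} u{\left(-3 \right)}\right) 20 \left(-7\right) = \left(6^{2} + 5 \left(\left(-5\right) \left(-3\right)\right)\right) 20 \left(-7\right) = \left(36 + 5 \cdot 15\right) 20 \left(-7\right) = \left(36 + 75\right) 20 \left(-7\right) = 111 \cdot 20 \left(-7\right) = 2220 \left(-7\right) = -15540$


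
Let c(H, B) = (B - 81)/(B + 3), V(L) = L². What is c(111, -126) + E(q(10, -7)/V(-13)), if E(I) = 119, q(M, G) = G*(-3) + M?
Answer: 4948/41 ≈ 120.68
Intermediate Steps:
q(M, G) = M - 3*G (q(M, G) = -3*G + M = M - 3*G)
c(H, B) = (-81 + B)/(3 + B)
c(111, -126) + E(q(10, -7)/V(-13)) = (-81 - 126)/(3 - 126) + 119 = -207/(-123) + 119 = -1/123*(-207) + 119 = 69/41 + 119 = 4948/41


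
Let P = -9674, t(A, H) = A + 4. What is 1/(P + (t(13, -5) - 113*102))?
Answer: -1/21183 ≈ -4.7208e-5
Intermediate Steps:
t(A, H) = 4 + A
1/(P + (t(13, -5) - 113*102)) = 1/(-9674 + ((4 + 13) - 113*102)) = 1/(-9674 + (17 - 11526)) = 1/(-9674 - 11509) = 1/(-21183) = -1/21183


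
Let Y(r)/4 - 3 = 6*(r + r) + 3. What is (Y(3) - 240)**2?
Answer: 5184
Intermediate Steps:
Y(r) = 24 + 48*r (Y(r) = 12 + 4*(6*(r + r) + 3) = 12 + 4*(6*(2*r) + 3) = 12 + 4*(12*r + 3) = 12 + 4*(3 + 12*r) = 12 + (12 + 48*r) = 24 + 48*r)
(Y(3) - 240)**2 = ((24 + 48*3) - 240)**2 = ((24 + 144) - 240)**2 = (168 - 240)**2 = (-72)**2 = 5184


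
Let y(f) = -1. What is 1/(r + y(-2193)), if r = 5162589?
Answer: 1/5162588 ≈ 1.9370e-7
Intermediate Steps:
1/(r + y(-2193)) = 1/(5162589 - 1) = 1/5162588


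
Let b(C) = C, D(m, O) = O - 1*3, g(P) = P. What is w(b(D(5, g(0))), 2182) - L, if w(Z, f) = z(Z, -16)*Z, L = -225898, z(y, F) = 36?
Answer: 225790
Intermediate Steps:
D(m, O) = -3 + O (D(m, O) = O - 3 = -3 + O)
w(Z, f) = 36*Z
w(b(D(5, g(0))), 2182) - L = 36*(-3 + 0) - 1*(-225898) = 36*(-3) + 225898 = -108 + 225898 = 225790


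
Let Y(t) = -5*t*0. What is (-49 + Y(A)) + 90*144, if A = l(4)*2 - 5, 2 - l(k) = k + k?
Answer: 12911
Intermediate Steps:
l(k) = 2 - 2*k (l(k) = 2 - (k + k) = 2 - 2*k)
A = -17 (A = (2 - 2*4)*2 - 5 = (2 - 8)*2 - 5 = -6*2 - 5 = -12 - 5 = -17)
Y(t) = 0
(-49 + Y(A)) + 90*144 = (-49 + 0) + 90*144 = -49 + 12960 = 12911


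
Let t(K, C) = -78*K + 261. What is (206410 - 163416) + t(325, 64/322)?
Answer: 17905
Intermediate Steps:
t(K, C) = 261 - 78*K
(206410 - 163416) + t(325, 64/322) = (206410 - 163416) + (261 - 78*325) = 42994 + (261 - 25350) = 42994 - 25089 = 17905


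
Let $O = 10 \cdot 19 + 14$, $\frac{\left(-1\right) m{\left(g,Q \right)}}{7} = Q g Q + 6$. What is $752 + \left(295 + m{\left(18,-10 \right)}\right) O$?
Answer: $-2518036$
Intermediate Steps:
$m{\left(g,Q \right)} = -42 - 7 g Q^{2}$ ($m{\left(g,Q \right)} = - 7 \left(Q g Q + 6\right) = - 7 \left(g Q^{2} + 6\right) = - 7 \left(6 + g Q^{2}\right) = -42 - 7 g Q^{2}$)
$O = 204$ ($O = 190 + 14 = 204$)
$752 + \left(295 + m{\left(18,-10 \right)}\right) O = 752 + \left(295 - \left(42 + 126 \left(-10\right)^{2}\right)\right) 204 = 752 + \left(295 - \left(42 + 126 \cdot 100\right)\right) 204 = 752 + \left(295 - 12642\right) 204 = 752 - 2518788 = -2518036$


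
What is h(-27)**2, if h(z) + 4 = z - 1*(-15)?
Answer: 256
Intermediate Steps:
h(z) = 11 + z (h(z) = -4 + (z - 1*(-15)) = -4 + (z + 15) = -4 + (15 + z) = 11 + z)
h(-27)**2 = (11 - 27)**2 = (-16)**2 = 256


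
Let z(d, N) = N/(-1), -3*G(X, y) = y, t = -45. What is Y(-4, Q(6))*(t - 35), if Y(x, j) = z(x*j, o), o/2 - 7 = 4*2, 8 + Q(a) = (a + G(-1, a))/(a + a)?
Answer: 2400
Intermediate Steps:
G(X, y) = -y/3
Q(a) = -23/3 (Q(a) = -8 + (a - a/3)/(a + a) = -8 + (2*a/3)/((2*a)) = -8 + (2*a/3)*(1/(2*a)) = -8 + ⅓ = -23/3)
o = 30 (o = 14 + 2*(4*2) = 14 + 2*8 = 14 + 16 = 30)
z(d, N) = -N (z(d, N) = N*(-1) = -N)
Y(x, j) = -30 (Y(x, j) = -1*30 = -30)
Y(-4, Q(6))*(t - 35) = -30*(-45 - 35) = -30*(-80) = 2400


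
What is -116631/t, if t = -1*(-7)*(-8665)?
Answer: 116631/60655 ≈ 1.9229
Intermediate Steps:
t = -60655 (t = 7*(-8665) = -60655)
-116631/t = -116631/(-60655) = -116631*(-1/60655) = 116631/60655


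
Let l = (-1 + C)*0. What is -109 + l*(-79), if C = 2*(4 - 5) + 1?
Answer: -109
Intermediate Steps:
C = -1 (C = 2*(-1) + 1 = -2 + 1 = -1)
l = 0 (l = (-1 - 1)*0 = -2*0 = 0)
-109 + l*(-79) = -109 + 0*(-79) = -109 + 0 = -109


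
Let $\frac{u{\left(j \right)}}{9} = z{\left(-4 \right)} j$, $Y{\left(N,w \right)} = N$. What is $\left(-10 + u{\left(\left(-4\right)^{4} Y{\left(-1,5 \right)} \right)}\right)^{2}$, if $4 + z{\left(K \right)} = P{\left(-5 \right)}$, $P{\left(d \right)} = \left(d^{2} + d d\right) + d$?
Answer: $8925336676$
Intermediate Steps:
$P{\left(d \right)} = d + 2 d^{2}$ ($P{\left(d \right)} = \left(d^{2} + d^{2}\right) + d = 2 d^{2} + d = d + 2 d^{2}$)
$z{\left(K \right)} = 41$ ($z{\left(K \right)} = -4 - 5 \left(1 + 2 \left(-5\right)\right) = -4 - 5 \left(1 - 10\right) = -4 - -45 = -4 + 45 = 41$)
$u{\left(j \right)} = 369 j$ ($u{\left(j \right)} = 9 \cdot 41 j = 369 j$)
$\left(-10 + u{\left(\left(-4\right)^{4} Y{\left(-1,5 \right)} \right)}\right)^{2} = \left(-10 + 369 \left(-4\right)^{4} \left(-1\right)\right)^{2} = \left(-10 + 369 \cdot 256 \left(-1\right)\right)^{2} = \left(-10 + 369 \left(-256\right)\right)^{2} = \left(-10 - 94464\right)^{2} = \left(-94474\right)^{2} = 8925336676$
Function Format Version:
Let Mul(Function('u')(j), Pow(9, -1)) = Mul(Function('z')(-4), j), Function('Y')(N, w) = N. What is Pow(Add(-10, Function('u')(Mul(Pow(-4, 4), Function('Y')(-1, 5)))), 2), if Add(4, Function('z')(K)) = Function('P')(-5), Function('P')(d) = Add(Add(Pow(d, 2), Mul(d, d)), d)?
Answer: 8925336676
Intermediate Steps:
Function('P')(d) = Add(d, Mul(2, Pow(d, 2))) (Function('P')(d) = Add(Add(Pow(d, 2), Pow(d, 2)), d) = Add(Mul(2, Pow(d, 2)), d) = Add(d, Mul(2, Pow(d, 2))))
Function('z')(K) = 41 (Function('z')(K) = Add(-4, Mul(-5, Add(1, Mul(2, -5)))) = Add(-4, Mul(-5, Add(1, -10))) = Add(-4, Mul(-5, -9)) = Add(-4, 45) = 41)
Function('u')(j) = Mul(369, j) (Function('u')(j) = Mul(9, Mul(41, j)) = Mul(369, j))
Pow(Add(-10, Function('u')(Mul(Pow(-4, 4), Function('Y')(-1, 5)))), 2) = Pow(Add(-10, Mul(369, Mul(Pow(-4, 4), -1))), 2) = Pow(Add(-10, Mul(369, Mul(256, -1))), 2) = Pow(Add(-10, Mul(369, -256)), 2) = Pow(Add(-10, -94464), 2) = Pow(-94474, 2) = 8925336676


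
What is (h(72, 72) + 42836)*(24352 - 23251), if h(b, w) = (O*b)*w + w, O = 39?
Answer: 269837484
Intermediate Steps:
h(b, w) = w + 39*b*w (h(b, w) = (39*b)*w + w = 39*b*w + w = w + 39*b*w)
(h(72, 72) + 42836)*(24352 - 23251) = (72*(1 + 39*72) + 42836)*(24352 - 23251) = (72*(1 + 2808) + 42836)*1101 = (72*2809 + 42836)*1101 = (202248 + 42836)*1101 = 245084*1101 = 269837484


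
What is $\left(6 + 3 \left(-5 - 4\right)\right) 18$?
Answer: $-378$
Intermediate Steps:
$\left(6 + 3 \left(-5 - 4\right)\right) 18 = \left(6 + 3 \left(-9\right)\right) 18 = \left(6 - 27\right) 18 = \left(-21\right) 18 = -378$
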